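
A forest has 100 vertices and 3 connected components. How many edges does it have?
97 (Each of the 3 component trees on V_i vertices has V_i - 1 edges; summing gives V - C = 100 - 3 = 97)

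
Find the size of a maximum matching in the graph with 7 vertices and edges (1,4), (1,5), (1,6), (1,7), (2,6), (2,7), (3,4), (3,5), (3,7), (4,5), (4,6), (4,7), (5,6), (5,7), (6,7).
3 (matching: (1,5), (3,7), (4,6); upper bound floor(n/2) = floor(7/2) = 3)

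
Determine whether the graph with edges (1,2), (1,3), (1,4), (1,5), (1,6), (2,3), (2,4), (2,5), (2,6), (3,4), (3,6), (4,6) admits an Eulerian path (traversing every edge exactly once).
Yes (the graph is connected and exactly 2 vertices have odd degree: {1, 2}; any Eulerian path must start and end at those)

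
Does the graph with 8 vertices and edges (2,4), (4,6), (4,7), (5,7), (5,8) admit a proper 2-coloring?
Yes. Partition: {1, 2, 3, 6, 7, 8}, {4, 5}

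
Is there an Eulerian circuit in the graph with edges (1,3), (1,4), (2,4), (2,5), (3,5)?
Yes (the graph is connected and all 5 vertices have even degree)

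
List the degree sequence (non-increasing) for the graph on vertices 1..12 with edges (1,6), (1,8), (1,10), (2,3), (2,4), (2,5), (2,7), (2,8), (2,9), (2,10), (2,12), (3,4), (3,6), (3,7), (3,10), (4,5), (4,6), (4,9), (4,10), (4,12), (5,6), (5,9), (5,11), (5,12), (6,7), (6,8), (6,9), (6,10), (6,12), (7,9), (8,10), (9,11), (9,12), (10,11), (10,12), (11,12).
[9, 8, 8, 7, 7, 7, 6, 5, 4, 4, 4, 3] (degrees: deg(1)=3, deg(2)=8, deg(3)=5, deg(4)=7, deg(5)=6, deg(6)=9, deg(7)=4, deg(8)=4, deg(9)=7, deg(10)=8, deg(11)=4, deg(12)=7)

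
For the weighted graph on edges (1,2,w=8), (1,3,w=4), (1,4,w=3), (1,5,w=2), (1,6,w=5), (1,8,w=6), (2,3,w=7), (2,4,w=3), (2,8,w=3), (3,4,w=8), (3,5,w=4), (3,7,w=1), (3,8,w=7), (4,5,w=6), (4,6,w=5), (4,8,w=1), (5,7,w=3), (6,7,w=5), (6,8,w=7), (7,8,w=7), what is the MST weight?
18 (MST edges: (1,4,w=3), (1,5,w=2), (1,6,w=5), (2,4,w=3), (3,7,w=1), (4,8,w=1), (5,7,w=3); sum of weights 3 + 2 + 5 + 3 + 1 + 1 + 3 = 18)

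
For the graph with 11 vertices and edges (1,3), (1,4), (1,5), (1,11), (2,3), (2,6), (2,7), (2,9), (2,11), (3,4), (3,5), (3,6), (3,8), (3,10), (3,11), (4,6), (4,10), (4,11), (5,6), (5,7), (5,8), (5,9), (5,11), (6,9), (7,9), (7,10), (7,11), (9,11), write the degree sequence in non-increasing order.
[8, 7, 7, 5, 5, 5, 5, 5, 4, 3, 2] (degrees: deg(1)=4, deg(2)=5, deg(3)=8, deg(4)=5, deg(5)=7, deg(6)=5, deg(7)=5, deg(8)=2, deg(9)=5, deg(10)=3, deg(11)=7)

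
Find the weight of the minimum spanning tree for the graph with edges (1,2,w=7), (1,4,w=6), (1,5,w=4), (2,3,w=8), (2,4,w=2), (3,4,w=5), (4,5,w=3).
14 (MST edges: (1,5,w=4), (2,4,w=2), (3,4,w=5), (4,5,w=3); sum of weights 4 + 2 + 5 + 3 = 14)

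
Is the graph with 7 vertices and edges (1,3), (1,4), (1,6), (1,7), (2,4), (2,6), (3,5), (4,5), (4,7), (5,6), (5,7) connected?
Yes (BFS from 1 visits [1, 3, 4, 6, 7, 5, 2] — all 7 vertices reached)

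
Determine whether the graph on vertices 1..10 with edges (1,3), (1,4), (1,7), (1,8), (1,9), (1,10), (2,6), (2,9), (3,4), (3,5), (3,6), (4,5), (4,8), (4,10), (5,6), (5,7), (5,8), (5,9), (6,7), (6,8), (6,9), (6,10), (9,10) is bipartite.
No (odd cycle of length 3: 9 -> 1 -> 10 -> 9)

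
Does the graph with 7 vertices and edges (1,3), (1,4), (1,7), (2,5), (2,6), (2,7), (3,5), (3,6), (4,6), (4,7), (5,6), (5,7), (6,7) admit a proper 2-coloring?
No (odd cycle of length 3: 4 -> 1 -> 7 -> 4)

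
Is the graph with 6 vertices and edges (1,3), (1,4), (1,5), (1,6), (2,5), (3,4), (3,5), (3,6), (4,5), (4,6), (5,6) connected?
Yes (BFS from 1 visits [1, 3, 4, 5, 6, 2] — all 6 vertices reached)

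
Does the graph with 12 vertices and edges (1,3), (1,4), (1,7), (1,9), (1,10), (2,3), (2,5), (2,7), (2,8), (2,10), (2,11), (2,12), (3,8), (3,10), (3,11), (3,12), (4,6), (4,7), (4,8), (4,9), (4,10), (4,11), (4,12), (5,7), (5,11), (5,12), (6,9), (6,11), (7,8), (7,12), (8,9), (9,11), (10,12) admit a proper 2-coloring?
No (odd cycle of length 3: 4 -> 1 -> 9 -> 4)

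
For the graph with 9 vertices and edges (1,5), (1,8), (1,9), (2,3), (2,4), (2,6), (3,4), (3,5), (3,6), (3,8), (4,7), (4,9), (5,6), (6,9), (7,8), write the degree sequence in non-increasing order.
[5, 4, 4, 3, 3, 3, 3, 3, 2] (degrees: deg(1)=3, deg(2)=3, deg(3)=5, deg(4)=4, deg(5)=3, deg(6)=4, deg(7)=2, deg(8)=3, deg(9)=3)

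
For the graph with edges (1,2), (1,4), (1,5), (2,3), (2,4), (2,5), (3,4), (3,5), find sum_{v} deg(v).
16 (handshake: sum of degrees = 2|E| = 2 x 8 = 16)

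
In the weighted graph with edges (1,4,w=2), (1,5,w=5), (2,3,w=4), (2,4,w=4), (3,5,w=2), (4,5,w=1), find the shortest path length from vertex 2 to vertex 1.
6 (path: 2 -> 4 -> 1; weights 4 + 2 = 6)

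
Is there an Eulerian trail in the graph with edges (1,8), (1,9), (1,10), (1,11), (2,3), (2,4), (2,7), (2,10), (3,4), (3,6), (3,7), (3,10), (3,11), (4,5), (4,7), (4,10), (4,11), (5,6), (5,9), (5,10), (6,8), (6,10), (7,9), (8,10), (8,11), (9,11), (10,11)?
Yes — and in fact it has an Eulerian circuit (the graph is connected and all 11 vertices have even degree)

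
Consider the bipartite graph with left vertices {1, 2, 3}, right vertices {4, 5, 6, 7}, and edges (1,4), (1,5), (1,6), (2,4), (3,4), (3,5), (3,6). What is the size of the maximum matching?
3 (matching: (1,6), (2,4), (3,5); upper bound min(|L|,|R|) = min(3,4) = 3)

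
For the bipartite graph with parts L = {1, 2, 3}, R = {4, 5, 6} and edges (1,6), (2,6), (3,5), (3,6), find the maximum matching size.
2 (matching: (1,6), (3,5); upper bound min(|L|,|R|) = min(3,3) = 3)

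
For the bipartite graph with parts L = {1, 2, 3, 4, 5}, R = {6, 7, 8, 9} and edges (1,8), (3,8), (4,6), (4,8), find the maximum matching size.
2 (matching: (1,8), (4,6); upper bound min(|L|,|R|) = min(5,4) = 4)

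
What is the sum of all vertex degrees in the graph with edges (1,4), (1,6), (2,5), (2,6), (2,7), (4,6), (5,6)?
14 (handshake: sum of degrees = 2|E| = 2 x 7 = 14)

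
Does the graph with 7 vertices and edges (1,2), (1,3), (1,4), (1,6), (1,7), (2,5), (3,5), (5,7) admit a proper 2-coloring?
Yes. Partition: {1, 5}, {2, 3, 4, 6, 7}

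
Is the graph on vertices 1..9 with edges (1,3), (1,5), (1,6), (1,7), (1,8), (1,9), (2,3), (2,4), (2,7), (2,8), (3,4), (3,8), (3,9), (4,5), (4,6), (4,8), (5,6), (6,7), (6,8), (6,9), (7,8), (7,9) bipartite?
No (odd cycle of length 3: 8 -> 1 -> 6 -> 8)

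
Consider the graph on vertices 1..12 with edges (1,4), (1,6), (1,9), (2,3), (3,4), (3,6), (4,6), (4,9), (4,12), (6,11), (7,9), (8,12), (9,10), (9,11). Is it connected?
No, it has 2 components: {1, 2, 3, 4, 6, 7, 8, 9, 10, 11, 12}, {5}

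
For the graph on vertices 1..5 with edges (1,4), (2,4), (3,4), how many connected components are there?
2 (components: {1, 2, 3, 4}, {5})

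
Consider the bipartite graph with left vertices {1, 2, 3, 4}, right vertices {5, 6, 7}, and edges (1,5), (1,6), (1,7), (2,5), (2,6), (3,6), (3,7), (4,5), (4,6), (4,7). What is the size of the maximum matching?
3 (matching: (1,7), (2,6), (4,5); upper bound min(|L|,|R|) = min(4,3) = 3)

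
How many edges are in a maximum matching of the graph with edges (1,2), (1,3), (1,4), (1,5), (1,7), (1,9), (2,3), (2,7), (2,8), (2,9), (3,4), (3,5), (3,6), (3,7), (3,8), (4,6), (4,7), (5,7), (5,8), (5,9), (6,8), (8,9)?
4 (matching: (1,9), (2,7), (3,8), (4,6); upper bound floor(n/2) = floor(9/2) = 4)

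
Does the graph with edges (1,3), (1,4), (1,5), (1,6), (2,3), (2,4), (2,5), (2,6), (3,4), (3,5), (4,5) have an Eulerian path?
Yes — and in fact it has an Eulerian circuit (the graph is connected and all 6 vertices have even degree)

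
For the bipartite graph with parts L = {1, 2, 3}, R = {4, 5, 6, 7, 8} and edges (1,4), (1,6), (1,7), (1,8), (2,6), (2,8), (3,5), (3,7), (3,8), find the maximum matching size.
3 (matching: (1,8), (2,6), (3,7); upper bound min(|L|,|R|) = min(3,5) = 3)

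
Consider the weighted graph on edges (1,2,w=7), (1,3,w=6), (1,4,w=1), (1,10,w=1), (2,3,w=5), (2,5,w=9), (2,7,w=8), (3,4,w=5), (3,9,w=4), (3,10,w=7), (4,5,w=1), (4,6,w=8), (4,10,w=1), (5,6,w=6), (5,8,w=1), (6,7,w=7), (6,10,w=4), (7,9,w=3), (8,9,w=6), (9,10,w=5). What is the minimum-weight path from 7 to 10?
8 (path: 7 -> 9 -> 10; weights 3 + 5 = 8)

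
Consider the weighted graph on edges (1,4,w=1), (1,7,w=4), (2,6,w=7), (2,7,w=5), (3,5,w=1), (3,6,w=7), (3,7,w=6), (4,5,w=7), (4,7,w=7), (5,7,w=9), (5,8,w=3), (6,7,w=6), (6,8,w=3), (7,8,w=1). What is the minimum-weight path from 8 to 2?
6 (path: 8 -> 7 -> 2; weights 1 + 5 = 6)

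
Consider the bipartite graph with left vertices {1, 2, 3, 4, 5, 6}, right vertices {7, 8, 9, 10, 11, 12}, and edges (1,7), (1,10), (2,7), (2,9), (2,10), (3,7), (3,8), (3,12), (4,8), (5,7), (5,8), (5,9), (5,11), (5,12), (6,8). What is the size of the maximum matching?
5 (matching: (1,10), (2,9), (3,12), (4,8), (5,11); upper bound min(|L|,|R|) = min(6,6) = 6)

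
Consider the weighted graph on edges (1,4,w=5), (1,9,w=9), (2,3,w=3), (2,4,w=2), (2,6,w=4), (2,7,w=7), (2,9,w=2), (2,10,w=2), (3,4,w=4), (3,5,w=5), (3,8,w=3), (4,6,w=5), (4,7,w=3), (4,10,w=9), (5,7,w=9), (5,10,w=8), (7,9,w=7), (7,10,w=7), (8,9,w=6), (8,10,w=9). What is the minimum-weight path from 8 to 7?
10 (path: 8 -> 3 -> 4 -> 7; weights 3 + 4 + 3 = 10)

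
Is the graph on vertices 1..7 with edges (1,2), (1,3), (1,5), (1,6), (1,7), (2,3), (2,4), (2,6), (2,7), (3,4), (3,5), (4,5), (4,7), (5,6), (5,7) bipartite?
No (odd cycle of length 3: 2 -> 1 -> 7 -> 2)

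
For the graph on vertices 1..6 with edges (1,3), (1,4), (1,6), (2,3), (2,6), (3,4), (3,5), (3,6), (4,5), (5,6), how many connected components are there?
1 (components: {1, 2, 3, 4, 5, 6})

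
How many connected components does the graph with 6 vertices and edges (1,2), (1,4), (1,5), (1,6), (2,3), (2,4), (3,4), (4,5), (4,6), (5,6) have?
1 (components: {1, 2, 3, 4, 5, 6})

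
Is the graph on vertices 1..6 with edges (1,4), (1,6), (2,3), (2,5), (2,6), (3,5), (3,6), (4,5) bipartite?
No (odd cycle of length 5: 5 -> 4 -> 1 -> 6 -> 2 -> 5)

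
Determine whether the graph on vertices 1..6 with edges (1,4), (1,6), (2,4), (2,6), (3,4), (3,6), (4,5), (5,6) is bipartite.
Yes. Partition: {1, 2, 3, 5}, {4, 6}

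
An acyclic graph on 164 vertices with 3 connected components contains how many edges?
161 (Each of the 3 component trees on V_i vertices has V_i - 1 edges; summing gives V - C = 164 - 3 = 161)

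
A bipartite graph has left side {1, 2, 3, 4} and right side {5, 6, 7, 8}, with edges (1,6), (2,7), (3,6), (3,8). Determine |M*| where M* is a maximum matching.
3 (matching: (1,6), (2,7), (3,8); upper bound min(|L|,|R|) = min(4,4) = 4)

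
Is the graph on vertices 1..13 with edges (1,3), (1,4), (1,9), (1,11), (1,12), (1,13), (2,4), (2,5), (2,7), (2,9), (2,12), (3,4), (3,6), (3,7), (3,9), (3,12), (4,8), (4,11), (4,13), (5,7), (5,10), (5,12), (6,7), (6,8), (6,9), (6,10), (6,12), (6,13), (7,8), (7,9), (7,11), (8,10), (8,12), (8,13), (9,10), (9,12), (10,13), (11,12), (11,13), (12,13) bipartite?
No (odd cycle of length 3: 12 -> 1 -> 3 -> 12)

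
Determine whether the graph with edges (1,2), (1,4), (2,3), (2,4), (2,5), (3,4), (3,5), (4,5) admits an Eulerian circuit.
No (2 vertices have odd degree: {3, 5}; Eulerian circuit requires 0)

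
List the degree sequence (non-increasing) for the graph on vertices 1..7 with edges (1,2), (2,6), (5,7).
[2, 1, 1, 1, 1, 0, 0] (degrees: deg(1)=1, deg(2)=2, deg(3)=0, deg(4)=0, deg(5)=1, deg(6)=1, deg(7)=1)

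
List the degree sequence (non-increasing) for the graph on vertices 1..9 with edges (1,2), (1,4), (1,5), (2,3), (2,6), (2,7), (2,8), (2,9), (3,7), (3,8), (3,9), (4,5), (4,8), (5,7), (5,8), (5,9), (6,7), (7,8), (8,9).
[6, 6, 5, 5, 4, 4, 3, 3, 2] (degrees: deg(1)=3, deg(2)=6, deg(3)=4, deg(4)=3, deg(5)=5, deg(6)=2, deg(7)=5, deg(8)=6, deg(9)=4)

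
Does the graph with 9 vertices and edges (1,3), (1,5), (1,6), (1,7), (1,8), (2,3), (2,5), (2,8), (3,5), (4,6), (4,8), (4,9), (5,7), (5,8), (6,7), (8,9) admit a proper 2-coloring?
No (odd cycle of length 3: 7 -> 1 -> 5 -> 7)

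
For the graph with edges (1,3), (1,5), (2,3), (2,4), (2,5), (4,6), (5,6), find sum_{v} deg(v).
14 (handshake: sum of degrees = 2|E| = 2 x 7 = 14)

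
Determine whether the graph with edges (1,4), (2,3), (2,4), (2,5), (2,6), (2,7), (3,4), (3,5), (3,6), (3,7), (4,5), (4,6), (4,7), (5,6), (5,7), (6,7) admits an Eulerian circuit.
No (6 vertices have odd degree: {1, 2, 3, 5, 6, 7}; Eulerian circuit requires 0)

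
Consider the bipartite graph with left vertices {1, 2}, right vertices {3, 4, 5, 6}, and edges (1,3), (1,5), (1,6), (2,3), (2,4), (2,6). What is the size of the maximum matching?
2 (matching: (1,5), (2,6); upper bound min(|L|,|R|) = min(2,4) = 2)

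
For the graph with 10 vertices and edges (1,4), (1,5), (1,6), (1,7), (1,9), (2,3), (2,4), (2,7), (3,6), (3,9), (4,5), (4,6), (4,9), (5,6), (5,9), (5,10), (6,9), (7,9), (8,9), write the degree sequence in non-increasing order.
[7, 5, 5, 5, 5, 3, 3, 3, 1, 1] (degrees: deg(1)=5, deg(2)=3, deg(3)=3, deg(4)=5, deg(5)=5, deg(6)=5, deg(7)=3, deg(8)=1, deg(9)=7, deg(10)=1)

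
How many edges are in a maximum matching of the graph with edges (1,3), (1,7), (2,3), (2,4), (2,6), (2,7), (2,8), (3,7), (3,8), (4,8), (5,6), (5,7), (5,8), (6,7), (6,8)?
4 (matching: (1,3), (2,7), (4,8), (5,6); upper bound floor(n/2) = floor(8/2) = 4)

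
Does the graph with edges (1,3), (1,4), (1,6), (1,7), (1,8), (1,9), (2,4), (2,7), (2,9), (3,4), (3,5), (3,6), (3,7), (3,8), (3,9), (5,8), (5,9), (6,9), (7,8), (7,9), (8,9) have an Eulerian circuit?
No (8 vertices have odd degree: {2, 3, 4, 5, 6, 7, 8, 9}; Eulerian circuit requires 0)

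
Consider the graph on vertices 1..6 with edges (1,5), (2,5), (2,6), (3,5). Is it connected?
No, it has 2 components: {1, 2, 3, 5, 6}, {4}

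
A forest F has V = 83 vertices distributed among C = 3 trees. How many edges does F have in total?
80 (Each of the 3 component trees on V_i vertices has V_i - 1 edges; summing gives V - C = 83 - 3 = 80)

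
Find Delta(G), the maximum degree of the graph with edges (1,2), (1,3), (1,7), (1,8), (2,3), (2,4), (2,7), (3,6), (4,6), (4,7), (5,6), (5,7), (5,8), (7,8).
5 (attained at vertex 7)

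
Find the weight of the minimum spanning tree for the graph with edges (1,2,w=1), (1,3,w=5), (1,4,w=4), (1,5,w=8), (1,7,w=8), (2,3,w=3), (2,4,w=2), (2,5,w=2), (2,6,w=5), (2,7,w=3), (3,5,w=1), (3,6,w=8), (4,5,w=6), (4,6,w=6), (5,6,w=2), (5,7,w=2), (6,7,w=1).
9 (MST edges: (1,2,w=1), (2,4,w=2), (2,5,w=2), (3,5,w=1), (5,6,w=2), (6,7,w=1); sum of weights 1 + 2 + 2 + 1 + 2 + 1 = 9)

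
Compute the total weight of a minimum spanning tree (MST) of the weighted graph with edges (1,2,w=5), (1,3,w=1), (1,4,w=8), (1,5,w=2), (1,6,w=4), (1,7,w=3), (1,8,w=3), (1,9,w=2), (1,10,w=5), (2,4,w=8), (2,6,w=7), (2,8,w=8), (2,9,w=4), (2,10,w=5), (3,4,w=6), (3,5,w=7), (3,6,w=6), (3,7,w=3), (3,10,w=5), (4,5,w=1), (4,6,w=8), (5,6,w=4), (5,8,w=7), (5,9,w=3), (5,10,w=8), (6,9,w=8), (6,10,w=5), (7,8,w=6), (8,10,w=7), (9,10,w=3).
23 (MST edges: (1,3,w=1), (1,5,w=2), (1,6,w=4), (1,7,w=3), (1,8,w=3), (1,9,w=2), (2,9,w=4), (4,5,w=1), (9,10,w=3); sum of weights 1 + 2 + 4 + 3 + 3 + 2 + 4 + 1 + 3 = 23)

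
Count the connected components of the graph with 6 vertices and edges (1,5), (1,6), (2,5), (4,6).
2 (components: {1, 2, 4, 5, 6}, {3})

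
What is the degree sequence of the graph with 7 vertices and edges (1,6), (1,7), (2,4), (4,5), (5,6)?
[2, 2, 2, 2, 1, 1, 0] (degrees: deg(1)=2, deg(2)=1, deg(3)=0, deg(4)=2, deg(5)=2, deg(6)=2, deg(7)=1)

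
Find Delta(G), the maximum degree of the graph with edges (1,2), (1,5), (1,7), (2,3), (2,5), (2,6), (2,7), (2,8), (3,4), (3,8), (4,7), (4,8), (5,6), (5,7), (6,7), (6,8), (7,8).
6 (attained at vertices 2, 7)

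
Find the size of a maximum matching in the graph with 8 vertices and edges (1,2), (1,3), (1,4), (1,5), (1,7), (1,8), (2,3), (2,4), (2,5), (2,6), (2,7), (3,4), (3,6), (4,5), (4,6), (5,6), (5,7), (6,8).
4 (matching: (1,8), (2,7), (3,6), (4,5); upper bound floor(n/2) = floor(8/2) = 4)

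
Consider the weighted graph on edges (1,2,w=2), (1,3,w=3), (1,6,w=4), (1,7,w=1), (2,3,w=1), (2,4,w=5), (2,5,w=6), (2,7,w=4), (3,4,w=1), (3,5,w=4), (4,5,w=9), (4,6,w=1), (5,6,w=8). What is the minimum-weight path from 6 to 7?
5 (path: 6 -> 1 -> 7; weights 4 + 1 = 5)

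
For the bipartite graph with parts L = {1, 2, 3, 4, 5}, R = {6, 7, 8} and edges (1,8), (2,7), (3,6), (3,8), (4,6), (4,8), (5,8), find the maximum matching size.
3 (matching: (1,8), (2,7), (3,6); upper bound min(|L|,|R|) = min(5,3) = 3)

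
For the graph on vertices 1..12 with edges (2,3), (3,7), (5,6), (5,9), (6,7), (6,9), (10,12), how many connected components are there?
6 (components: {1}, {2, 3, 5, 6, 7, 9}, {4}, {8}, {10, 12}, {11})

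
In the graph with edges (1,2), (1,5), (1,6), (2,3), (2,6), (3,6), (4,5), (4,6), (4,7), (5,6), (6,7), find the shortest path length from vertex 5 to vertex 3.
2 (path: 5 -> 6 -> 3, 2 edges)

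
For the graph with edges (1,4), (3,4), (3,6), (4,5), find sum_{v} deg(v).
8 (handshake: sum of degrees = 2|E| = 2 x 4 = 8)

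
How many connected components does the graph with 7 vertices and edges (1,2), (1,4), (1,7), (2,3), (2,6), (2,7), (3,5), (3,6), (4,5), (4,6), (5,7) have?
1 (components: {1, 2, 3, 4, 5, 6, 7})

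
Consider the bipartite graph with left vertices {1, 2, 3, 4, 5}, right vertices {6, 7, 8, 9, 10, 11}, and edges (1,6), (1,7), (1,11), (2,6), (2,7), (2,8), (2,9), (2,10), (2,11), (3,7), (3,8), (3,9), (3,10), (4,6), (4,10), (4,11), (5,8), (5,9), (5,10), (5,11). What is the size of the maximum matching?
5 (matching: (1,11), (2,7), (3,9), (4,10), (5,8); upper bound min(|L|,|R|) = min(5,6) = 5)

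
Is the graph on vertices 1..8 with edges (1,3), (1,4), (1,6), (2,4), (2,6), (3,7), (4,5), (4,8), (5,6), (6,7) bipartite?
Yes. Partition: {1, 2, 5, 7, 8}, {3, 4, 6}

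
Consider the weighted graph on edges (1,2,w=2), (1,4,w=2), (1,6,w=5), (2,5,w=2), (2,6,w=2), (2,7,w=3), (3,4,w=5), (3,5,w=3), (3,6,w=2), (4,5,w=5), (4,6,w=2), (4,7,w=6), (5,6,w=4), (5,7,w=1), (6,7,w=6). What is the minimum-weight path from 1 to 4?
2 (path: 1 -> 4; weights 2 = 2)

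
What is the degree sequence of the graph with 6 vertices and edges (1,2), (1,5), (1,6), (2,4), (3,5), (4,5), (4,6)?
[3, 3, 3, 2, 2, 1] (degrees: deg(1)=3, deg(2)=2, deg(3)=1, deg(4)=3, deg(5)=3, deg(6)=2)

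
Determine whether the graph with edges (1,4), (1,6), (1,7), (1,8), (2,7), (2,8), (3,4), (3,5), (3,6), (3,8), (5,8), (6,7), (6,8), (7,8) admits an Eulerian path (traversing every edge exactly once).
Yes — and in fact it has an Eulerian circuit (the graph is connected and all 8 vertices have even degree)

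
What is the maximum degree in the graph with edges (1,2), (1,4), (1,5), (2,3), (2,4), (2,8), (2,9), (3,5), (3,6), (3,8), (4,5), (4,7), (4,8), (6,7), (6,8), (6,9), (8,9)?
5 (attained at vertices 2, 4, 8)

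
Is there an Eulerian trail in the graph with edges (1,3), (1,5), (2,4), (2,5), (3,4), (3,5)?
Yes (the graph is connected and exactly 2 vertices have odd degree: {3, 5}; any Eulerian path must start and end at those)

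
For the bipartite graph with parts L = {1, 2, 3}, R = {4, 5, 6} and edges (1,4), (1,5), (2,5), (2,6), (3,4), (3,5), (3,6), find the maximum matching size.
3 (matching: (1,5), (2,6), (3,4); upper bound min(|L|,|R|) = min(3,3) = 3)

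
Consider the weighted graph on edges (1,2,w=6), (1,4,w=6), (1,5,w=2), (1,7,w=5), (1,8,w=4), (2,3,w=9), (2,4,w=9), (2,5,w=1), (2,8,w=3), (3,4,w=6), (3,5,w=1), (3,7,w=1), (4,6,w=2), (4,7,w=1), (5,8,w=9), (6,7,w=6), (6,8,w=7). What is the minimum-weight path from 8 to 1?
4 (path: 8 -> 1; weights 4 = 4)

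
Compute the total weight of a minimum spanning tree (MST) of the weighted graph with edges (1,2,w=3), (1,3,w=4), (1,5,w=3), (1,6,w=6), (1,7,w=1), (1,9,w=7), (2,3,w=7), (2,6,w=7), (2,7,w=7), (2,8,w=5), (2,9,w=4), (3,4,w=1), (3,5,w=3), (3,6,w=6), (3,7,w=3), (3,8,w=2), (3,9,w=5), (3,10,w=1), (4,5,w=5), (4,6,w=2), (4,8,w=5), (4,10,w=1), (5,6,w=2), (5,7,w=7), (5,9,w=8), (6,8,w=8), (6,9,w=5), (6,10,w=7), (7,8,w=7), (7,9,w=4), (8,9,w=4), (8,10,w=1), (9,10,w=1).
15 (MST edges: (1,2,w=3), (1,5,w=3), (1,7,w=1), (3,4,w=1), (3,10,w=1), (4,6,w=2), (5,6,w=2), (8,10,w=1), (9,10,w=1); sum of weights 3 + 3 + 1 + 1 + 1 + 2 + 2 + 1 + 1 = 15)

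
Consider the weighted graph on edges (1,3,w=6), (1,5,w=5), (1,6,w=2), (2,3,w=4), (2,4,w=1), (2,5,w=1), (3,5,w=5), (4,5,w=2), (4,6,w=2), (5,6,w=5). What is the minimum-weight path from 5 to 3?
5 (path: 5 -> 3; weights 5 = 5)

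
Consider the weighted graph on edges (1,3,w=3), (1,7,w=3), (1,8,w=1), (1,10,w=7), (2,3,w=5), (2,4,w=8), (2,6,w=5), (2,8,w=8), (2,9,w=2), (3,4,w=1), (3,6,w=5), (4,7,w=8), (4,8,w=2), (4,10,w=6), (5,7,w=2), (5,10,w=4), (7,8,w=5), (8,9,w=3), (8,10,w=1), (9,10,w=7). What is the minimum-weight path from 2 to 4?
6 (path: 2 -> 3 -> 4; weights 5 + 1 = 6)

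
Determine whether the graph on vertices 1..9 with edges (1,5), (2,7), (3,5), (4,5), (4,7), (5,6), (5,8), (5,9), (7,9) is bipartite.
Yes. Partition: {1, 2, 3, 4, 6, 8, 9}, {5, 7}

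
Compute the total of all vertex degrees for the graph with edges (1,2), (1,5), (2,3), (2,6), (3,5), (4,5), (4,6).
14 (handshake: sum of degrees = 2|E| = 2 x 7 = 14)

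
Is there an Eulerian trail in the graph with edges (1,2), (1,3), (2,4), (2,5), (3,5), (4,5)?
Yes (the graph is connected and exactly 2 vertices have odd degree: {2, 5}; any Eulerian path must start and end at those)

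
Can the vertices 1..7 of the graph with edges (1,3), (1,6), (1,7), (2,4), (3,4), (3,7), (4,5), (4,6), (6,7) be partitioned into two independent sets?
No (odd cycle of length 3: 3 -> 1 -> 7 -> 3)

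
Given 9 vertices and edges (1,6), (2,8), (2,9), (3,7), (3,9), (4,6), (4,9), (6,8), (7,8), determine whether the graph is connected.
No, it has 2 components: {1, 2, 3, 4, 6, 7, 8, 9}, {5}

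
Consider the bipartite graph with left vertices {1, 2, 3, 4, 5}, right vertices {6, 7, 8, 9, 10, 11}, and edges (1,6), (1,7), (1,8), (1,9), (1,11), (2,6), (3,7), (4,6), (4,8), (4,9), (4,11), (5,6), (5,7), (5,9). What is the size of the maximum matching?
5 (matching: (1,11), (2,6), (3,7), (4,8), (5,9); upper bound min(|L|,|R|) = min(5,6) = 5)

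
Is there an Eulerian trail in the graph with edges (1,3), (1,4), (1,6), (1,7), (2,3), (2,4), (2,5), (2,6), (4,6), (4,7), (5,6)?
Yes — and in fact it has an Eulerian circuit (the graph is connected and all 7 vertices have even degree)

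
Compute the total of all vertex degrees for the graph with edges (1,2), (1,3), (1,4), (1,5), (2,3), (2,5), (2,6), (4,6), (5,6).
18 (handshake: sum of degrees = 2|E| = 2 x 9 = 18)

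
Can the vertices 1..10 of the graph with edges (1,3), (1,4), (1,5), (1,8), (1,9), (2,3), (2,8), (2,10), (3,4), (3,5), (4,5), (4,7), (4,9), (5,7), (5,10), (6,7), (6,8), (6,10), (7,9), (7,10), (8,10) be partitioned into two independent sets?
No (odd cycle of length 3: 5 -> 1 -> 3 -> 5)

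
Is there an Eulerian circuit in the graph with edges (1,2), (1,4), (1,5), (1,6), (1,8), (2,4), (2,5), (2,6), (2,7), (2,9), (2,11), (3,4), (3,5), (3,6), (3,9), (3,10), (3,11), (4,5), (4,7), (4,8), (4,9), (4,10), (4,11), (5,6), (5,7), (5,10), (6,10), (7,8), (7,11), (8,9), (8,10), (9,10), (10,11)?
No (10 vertices have odd degree: {1, 2, 4, 5, 6, 7, 8, 9, 10, 11}; Eulerian circuit requires 0)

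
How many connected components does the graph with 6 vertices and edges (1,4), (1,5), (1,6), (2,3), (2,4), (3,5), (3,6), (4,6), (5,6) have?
1 (components: {1, 2, 3, 4, 5, 6})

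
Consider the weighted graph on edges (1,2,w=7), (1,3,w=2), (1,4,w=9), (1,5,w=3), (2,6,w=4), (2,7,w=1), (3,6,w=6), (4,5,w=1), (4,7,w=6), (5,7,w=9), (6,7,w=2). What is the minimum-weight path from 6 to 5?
9 (path: 6 -> 7 -> 4 -> 5; weights 2 + 6 + 1 = 9)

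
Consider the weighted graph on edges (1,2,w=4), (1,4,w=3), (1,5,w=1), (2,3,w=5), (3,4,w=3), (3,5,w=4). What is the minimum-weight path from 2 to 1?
4 (path: 2 -> 1; weights 4 = 4)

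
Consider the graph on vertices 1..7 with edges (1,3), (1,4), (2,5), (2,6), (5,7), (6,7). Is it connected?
No, it has 2 components: {1, 3, 4}, {2, 5, 6, 7}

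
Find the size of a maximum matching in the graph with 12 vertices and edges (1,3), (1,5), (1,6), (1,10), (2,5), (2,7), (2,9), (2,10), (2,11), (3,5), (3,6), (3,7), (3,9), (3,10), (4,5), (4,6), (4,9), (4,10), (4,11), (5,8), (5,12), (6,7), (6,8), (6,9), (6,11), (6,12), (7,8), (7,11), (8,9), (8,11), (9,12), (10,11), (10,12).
6 (matching: (1,10), (2,11), (3,7), (4,6), (5,12), (8,9); upper bound floor(n/2) = floor(12/2) = 6)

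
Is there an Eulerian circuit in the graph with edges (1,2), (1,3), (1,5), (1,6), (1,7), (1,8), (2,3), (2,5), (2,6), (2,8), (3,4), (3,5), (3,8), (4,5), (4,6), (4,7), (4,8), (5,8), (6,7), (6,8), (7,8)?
No (6 vertices have odd degree: {2, 3, 4, 5, 6, 8}; Eulerian circuit requires 0)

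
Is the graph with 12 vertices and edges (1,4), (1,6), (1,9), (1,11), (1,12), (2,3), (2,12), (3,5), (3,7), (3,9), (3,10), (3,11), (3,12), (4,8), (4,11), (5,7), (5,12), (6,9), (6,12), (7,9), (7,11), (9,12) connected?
Yes (BFS from 1 visits [1, 4, 6, 9, 11, 12, 8, 3, 7, 2, 5, 10] — all 12 vertices reached)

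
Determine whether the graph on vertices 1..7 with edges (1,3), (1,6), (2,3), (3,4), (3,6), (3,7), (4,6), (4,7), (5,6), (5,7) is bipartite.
No (odd cycle of length 3: 3 -> 1 -> 6 -> 3)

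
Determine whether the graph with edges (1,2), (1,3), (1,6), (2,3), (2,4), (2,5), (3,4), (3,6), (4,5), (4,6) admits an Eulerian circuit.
No (2 vertices have odd degree: {1, 6}; Eulerian circuit requires 0)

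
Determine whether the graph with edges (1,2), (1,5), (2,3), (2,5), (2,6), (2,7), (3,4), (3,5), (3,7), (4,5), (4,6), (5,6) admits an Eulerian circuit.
No (4 vertices have odd degree: {2, 4, 5, 6}; Eulerian circuit requires 0)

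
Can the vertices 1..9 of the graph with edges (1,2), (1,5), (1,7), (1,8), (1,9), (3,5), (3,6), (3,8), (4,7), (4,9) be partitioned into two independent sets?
Yes. Partition: {1, 3, 4}, {2, 5, 6, 7, 8, 9}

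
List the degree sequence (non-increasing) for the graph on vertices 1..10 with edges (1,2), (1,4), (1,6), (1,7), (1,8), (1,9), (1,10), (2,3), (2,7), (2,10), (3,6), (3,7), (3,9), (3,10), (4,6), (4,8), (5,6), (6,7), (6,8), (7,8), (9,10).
[7, 6, 5, 5, 4, 4, 4, 3, 3, 1] (degrees: deg(1)=7, deg(2)=4, deg(3)=5, deg(4)=3, deg(5)=1, deg(6)=6, deg(7)=5, deg(8)=4, deg(9)=3, deg(10)=4)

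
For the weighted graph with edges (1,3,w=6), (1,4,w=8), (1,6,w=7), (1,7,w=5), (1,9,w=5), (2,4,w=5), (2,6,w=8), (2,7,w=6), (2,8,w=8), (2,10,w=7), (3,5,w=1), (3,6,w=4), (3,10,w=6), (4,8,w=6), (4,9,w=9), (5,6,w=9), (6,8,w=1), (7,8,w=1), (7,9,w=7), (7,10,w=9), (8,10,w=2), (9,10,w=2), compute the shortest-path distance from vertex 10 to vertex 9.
2 (path: 10 -> 9; weights 2 = 2)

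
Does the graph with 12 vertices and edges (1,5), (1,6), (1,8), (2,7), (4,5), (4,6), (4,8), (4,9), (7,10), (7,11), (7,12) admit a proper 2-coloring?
Yes. Partition: {1, 2, 3, 4, 10, 11, 12}, {5, 6, 7, 8, 9}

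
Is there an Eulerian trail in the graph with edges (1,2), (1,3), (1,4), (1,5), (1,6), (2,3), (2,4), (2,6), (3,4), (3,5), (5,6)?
No (4 vertices have odd degree: {1, 4, 5, 6}; Eulerian path requires 0 or 2)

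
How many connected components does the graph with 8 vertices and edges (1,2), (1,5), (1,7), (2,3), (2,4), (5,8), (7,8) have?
2 (components: {1, 2, 3, 4, 5, 7, 8}, {6})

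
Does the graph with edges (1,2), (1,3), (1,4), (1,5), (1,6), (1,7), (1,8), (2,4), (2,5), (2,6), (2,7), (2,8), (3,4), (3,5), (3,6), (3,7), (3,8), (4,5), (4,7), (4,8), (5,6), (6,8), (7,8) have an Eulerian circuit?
No (4 vertices have odd degree: {1, 5, 6, 7}; Eulerian circuit requires 0)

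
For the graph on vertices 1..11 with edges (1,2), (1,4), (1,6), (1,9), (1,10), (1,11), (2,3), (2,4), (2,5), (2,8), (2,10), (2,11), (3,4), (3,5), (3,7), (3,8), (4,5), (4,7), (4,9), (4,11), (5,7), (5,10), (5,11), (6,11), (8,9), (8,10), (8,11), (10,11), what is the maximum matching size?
5 (matching: (1,6), (2,11), (3,7), (4,9), (8,10); upper bound floor(n/2) = floor(11/2) = 5)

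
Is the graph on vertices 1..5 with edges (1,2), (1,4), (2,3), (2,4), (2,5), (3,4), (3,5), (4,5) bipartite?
No (odd cycle of length 3: 4 -> 1 -> 2 -> 4)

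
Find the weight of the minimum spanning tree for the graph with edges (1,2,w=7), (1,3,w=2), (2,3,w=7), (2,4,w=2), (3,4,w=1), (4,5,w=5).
10 (MST edges: (1,3,w=2), (2,4,w=2), (3,4,w=1), (4,5,w=5); sum of weights 2 + 2 + 1 + 5 = 10)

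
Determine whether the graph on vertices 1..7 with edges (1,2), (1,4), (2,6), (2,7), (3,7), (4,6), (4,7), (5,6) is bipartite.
Yes. Partition: {1, 6, 7}, {2, 3, 4, 5}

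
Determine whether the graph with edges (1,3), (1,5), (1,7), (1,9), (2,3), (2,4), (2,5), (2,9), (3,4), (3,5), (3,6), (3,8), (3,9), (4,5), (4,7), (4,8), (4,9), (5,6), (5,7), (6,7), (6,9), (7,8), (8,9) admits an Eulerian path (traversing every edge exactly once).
Yes (the graph is connected and exactly 2 vertices have odd degree: {3, 7}; any Eulerian path must start and end at those)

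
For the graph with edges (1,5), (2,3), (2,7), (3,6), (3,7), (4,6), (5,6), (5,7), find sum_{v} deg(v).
16 (handshake: sum of degrees = 2|E| = 2 x 8 = 16)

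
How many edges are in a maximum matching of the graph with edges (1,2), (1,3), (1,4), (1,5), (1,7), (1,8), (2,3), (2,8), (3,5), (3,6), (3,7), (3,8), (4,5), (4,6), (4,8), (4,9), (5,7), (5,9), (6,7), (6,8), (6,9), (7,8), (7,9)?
4 (matching: (2,8), (3,7), (4,6), (5,9); upper bound floor(n/2) = floor(9/2) = 4)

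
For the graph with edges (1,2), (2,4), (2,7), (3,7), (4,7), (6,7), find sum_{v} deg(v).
12 (handshake: sum of degrees = 2|E| = 2 x 6 = 12)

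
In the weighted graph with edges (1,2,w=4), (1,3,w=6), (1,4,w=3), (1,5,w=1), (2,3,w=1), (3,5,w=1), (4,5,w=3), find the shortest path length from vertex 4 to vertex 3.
4 (path: 4 -> 5 -> 3; weights 3 + 1 = 4)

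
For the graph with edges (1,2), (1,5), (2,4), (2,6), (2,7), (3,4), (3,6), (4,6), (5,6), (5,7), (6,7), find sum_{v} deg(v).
22 (handshake: sum of degrees = 2|E| = 2 x 11 = 22)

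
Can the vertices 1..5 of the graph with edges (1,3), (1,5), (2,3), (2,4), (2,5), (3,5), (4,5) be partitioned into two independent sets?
No (odd cycle of length 3: 3 -> 1 -> 5 -> 3)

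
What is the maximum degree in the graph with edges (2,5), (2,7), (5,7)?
2 (attained at vertices 2, 5, 7)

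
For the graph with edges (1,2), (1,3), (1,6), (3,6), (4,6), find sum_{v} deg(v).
10 (handshake: sum of degrees = 2|E| = 2 x 5 = 10)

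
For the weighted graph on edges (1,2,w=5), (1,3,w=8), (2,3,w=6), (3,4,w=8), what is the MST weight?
19 (MST edges: (1,2,w=5), (2,3,w=6), (3,4,w=8); sum of weights 5 + 6 + 8 = 19)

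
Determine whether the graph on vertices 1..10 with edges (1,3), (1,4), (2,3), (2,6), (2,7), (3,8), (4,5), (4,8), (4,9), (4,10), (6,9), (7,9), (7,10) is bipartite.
Yes. Partition: {1, 2, 5, 8, 9, 10}, {3, 4, 6, 7}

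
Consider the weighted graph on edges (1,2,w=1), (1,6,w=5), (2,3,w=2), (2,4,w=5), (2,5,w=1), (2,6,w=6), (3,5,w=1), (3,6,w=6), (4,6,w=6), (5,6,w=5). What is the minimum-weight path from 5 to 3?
1 (path: 5 -> 3; weights 1 = 1)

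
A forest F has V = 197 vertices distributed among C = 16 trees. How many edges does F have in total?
181 (Each of the 16 component trees on V_i vertices has V_i - 1 edges; summing gives V - C = 197 - 16 = 181)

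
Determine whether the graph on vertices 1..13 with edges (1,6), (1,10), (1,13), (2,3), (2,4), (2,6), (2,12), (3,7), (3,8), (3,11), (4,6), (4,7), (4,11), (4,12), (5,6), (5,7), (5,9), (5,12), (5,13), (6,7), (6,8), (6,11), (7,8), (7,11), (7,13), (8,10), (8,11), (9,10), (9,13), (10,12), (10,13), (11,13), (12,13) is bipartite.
No (odd cycle of length 3: 10 -> 1 -> 13 -> 10)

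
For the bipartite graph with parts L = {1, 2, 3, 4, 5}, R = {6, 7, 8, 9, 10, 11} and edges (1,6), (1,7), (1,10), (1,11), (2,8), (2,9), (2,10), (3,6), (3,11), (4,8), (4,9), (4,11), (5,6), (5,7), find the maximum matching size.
5 (matching: (1,10), (2,8), (3,11), (4,9), (5,7); upper bound min(|L|,|R|) = min(5,6) = 5)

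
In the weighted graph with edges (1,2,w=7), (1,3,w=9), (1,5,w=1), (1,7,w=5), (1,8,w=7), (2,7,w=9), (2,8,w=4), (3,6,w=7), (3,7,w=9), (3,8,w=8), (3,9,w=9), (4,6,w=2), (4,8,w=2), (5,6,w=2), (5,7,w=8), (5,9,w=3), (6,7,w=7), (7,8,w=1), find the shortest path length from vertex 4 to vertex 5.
4 (path: 4 -> 6 -> 5; weights 2 + 2 = 4)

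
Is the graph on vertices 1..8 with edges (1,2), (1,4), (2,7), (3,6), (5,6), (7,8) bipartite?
Yes. Partition: {1, 3, 5, 7}, {2, 4, 6, 8}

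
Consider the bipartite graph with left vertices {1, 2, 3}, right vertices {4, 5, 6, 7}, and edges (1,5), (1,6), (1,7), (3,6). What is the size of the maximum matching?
2 (matching: (1,7), (3,6); upper bound min(|L|,|R|) = min(3,4) = 3)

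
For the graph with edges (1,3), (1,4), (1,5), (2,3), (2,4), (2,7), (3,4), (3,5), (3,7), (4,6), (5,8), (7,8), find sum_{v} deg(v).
24 (handshake: sum of degrees = 2|E| = 2 x 12 = 24)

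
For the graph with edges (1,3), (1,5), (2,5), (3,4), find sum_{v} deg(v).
8 (handshake: sum of degrees = 2|E| = 2 x 4 = 8)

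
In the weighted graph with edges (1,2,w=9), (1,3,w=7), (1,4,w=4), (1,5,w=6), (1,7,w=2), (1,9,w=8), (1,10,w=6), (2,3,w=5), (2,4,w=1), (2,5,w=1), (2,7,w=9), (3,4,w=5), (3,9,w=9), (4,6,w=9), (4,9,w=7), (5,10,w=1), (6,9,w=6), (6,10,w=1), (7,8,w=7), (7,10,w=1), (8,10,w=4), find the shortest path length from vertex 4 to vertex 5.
2 (path: 4 -> 2 -> 5; weights 1 + 1 = 2)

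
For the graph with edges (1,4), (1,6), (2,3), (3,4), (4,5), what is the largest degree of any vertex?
3 (attained at vertex 4)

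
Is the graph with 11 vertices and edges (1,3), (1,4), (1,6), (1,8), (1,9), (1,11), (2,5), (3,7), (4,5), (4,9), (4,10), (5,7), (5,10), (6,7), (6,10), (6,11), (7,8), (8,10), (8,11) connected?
Yes (BFS from 1 visits [1, 3, 4, 6, 8, 9, 11, 7, 5, 10, 2] — all 11 vertices reached)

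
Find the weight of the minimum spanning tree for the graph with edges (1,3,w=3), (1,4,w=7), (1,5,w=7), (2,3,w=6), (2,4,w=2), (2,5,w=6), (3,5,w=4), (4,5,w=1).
10 (MST edges: (1,3,w=3), (2,4,w=2), (3,5,w=4), (4,5,w=1); sum of weights 3 + 2 + 4 + 1 = 10)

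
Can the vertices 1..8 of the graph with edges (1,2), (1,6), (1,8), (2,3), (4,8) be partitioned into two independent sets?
Yes. Partition: {1, 3, 4, 5, 7}, {2, 6, 8}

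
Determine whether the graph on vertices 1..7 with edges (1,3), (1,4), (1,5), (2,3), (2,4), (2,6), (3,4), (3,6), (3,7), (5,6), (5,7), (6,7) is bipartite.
No (odd cycle of length 3: 4 -> 1 -> 3 -> 4)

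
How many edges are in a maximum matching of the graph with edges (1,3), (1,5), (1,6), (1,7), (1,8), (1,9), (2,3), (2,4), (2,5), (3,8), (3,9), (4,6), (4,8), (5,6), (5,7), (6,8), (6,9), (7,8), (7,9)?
4 (matching: (1,9), (2,5), (4,6), (7,8); upper bound floor(n/2) = floor(9/2) = 4)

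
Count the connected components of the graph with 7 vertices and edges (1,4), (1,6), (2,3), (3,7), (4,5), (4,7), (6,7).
1 (components: {1, 2, 3, 4, 5, 6, 7})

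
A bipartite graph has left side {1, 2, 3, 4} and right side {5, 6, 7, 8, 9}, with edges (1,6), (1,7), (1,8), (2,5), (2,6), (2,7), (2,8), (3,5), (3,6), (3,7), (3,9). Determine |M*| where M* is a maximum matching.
3 (matching: (1,8), (2,7), (3,9); upper bound min(|L|,|R|) = min(4,5) = 4)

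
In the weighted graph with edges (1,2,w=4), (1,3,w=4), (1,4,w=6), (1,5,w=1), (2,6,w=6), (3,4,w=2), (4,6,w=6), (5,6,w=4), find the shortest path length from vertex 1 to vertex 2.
4 (path: 1 -> 2; weights 4 = 4)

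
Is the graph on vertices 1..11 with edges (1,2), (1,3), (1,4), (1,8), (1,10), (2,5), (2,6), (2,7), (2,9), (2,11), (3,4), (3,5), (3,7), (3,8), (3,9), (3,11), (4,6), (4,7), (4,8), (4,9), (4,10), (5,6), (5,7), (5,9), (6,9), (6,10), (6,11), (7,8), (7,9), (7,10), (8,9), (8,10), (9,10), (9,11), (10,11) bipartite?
No (odd cycle of length 3: 3 -> 1 -> 4 -> 3)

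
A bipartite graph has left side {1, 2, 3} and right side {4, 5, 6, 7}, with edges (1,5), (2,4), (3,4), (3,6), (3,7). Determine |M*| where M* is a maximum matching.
3 (matching: (1,5), (2,4), (3,7); upper bound min(|L|,|R|) = min(3,4) = 3)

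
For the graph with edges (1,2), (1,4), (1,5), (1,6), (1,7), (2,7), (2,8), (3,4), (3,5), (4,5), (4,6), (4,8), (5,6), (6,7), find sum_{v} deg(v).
28 (handshake: sum of degrees = 2|E| = 2 x 14 = 28)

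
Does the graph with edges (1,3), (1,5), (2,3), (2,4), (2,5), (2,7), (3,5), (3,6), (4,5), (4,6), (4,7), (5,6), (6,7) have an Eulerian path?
Yes (the graph is connected and exactly 2 vertices have odd degree: {5, 7}; any Eulerian path must start and end at those)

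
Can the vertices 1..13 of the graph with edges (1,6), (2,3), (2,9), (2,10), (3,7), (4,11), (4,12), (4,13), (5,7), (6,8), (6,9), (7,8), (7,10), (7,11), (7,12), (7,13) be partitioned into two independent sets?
Yes. Partition: {1, 3, 5, 8, 9, 10, 11, 12, 13}, {2, 4, 6, 7}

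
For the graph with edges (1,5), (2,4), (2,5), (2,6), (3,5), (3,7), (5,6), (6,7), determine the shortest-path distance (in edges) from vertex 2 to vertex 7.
2 (path: 2 -> 6 -> 7, 2 edges)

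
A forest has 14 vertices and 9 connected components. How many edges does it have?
5 (Each of the 9 component trees on V_i vertices has V_i - 1 edges; summing gives V - C = 14 - 9 = 5)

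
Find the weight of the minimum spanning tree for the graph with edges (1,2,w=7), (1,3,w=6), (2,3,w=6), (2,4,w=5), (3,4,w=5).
16 (MST edges: (1,3,w=6), (2,4,w=5), (3,4,w=5); sum of weights 6 + 5 + 5 = 16)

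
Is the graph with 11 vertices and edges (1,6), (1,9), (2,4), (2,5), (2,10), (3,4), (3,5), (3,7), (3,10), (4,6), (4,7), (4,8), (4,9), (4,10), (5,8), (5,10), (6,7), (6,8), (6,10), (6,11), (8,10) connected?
Yes (BFS from 1 visits [1, 6, 9, 4, 7, 8, 10, 11, 2, 3, 5] — all 11 vertices reached)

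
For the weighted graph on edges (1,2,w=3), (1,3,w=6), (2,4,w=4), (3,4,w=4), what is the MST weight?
11 (MST edges: (1,2,w=3), (2,4,w=4), (3,4,w=4); sum of weights 3 + 4 + 4 = 11)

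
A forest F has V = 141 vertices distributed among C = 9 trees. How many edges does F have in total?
132 (Each of the 9 component trees on V_i vertices has V_i - 1 edges; summing gives V - C = 141 - 9 = 132)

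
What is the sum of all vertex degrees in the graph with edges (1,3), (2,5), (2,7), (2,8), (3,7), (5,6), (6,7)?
14 (handshake: sum of degrees = 2|E| = 2 x 7 = 14)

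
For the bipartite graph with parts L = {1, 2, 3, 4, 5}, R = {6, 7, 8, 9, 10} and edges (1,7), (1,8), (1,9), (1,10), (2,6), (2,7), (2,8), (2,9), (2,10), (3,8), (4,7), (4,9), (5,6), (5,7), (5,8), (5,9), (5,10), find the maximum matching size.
5 (matching: (1,10), (2,9), (3,8), (4,7), (5,6); upper bound min(|L|,|R|) = min(5,5) = 5)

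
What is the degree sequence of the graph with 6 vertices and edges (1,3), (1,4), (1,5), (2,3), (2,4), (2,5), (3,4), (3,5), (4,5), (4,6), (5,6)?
[5, 5, 4, 3, 3, 2] (degrees: deg(1)=3, deg(2)=3, deg(3)=4, deg(4)=5, deg(5)=5, deg(6)=2)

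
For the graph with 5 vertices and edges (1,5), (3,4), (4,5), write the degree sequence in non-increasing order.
[2, 2, 1, 1, 0] (degrees: deg(1)=1, deg(2)=0, deg(3)=1, deg(4)=2, deg(5)=2)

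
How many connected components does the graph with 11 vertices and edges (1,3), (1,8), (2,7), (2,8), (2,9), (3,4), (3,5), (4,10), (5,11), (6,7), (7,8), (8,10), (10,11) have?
1 (components: {1, 2, 3, 4, 5, 6, 7, 8, 9, 10, 11})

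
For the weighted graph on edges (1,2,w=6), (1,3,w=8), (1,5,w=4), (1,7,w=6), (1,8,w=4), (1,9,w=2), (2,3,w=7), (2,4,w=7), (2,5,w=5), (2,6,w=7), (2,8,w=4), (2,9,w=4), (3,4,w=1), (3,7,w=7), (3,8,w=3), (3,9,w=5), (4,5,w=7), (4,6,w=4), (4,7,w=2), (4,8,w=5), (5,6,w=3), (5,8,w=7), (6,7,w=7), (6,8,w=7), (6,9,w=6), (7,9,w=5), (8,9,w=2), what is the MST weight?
21 (MST edges: (1,5,w=4), (1,9,w=2), (2,9,w=4), (3,4,w=1), (3,8,w=3), (4,7,w=2), (5,6,w=3), (8,9,w=2); sum of weights 4 + 2 + 4 + 1 + 3 + 2 + 3 + 2 = 21)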